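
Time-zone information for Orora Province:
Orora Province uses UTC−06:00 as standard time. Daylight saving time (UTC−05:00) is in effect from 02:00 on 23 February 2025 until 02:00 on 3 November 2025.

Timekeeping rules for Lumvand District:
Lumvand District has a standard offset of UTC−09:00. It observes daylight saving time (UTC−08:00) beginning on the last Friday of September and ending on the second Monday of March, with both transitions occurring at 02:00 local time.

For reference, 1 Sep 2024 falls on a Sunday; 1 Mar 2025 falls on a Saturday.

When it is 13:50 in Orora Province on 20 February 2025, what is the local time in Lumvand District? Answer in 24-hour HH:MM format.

Daylight saving runs 23 February – 3 November; 20 February 2025 is outside that window, so Orora Province is on standard time at UTC−06:00.
13:50 Orora Province + 6h = 19:50 UTC.
1 September 2024 is a Sunday, so Fridays fall on 6, 13, 20, 27; the last is September 27.
1 March 2025 is a Saturday, so the first Monday is March 3 and the second is March 10.
At the standard offset (UTC−09:00), 19:50 UTC − 9h = 10:50 Lumvand District standard time.
The standard-time date in Lumvand District, 20 February 2025, lies within the daylight-saving period (27 September 2024 – 10 March 2025), so Lumvand District is on daylight time, UTC−08:00.
19:50 UTC − 8h = 11:50 Lumvand District.

11:50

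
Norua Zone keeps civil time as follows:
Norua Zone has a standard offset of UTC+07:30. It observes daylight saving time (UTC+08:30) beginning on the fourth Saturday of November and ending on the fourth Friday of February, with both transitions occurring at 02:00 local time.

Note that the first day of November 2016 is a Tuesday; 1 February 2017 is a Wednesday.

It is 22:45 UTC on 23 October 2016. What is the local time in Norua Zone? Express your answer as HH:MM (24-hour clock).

06:15

1 November 2016 is a Tuesday, so the first Saturday is November 5 and the fourth is November 26.
1 February 2017 is a Wednesday, so the first Friday is February 3 and the fourth is February 24.
At the standard offset (UTC+07:30), 22:45 UTC + 7h30m = 06:15 Norua Zone standard time (rolling into the next day, 24 October 2016).
The standard-time date in Norua Zone, 24 October 2016, does not fall between 26 November 2016 and 24 February 2017, so daylight saving is not in effect and Norua Zone is at UTC+07:30.
22:45 UTC + 7h30m = 06:15 local (rolling into the next day, 24 October 2016).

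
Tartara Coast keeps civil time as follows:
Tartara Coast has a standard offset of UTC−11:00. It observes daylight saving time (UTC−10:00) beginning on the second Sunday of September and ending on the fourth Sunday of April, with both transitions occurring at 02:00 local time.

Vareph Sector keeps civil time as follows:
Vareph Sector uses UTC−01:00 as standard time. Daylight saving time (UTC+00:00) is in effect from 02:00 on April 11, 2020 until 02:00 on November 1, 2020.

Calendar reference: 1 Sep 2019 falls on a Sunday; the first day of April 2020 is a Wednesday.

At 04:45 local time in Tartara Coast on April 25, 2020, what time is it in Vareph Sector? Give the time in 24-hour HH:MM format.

14:45

1 September 2019 is a Sunday, so the first Sunday is September 1 and the second is September 8.
1 April 2020 is a Wednesday, so the first Sunday is April 5 and the fourth is April 26.
April 25, 2020 falls between 8 September 2019 and 26 April 2020, so daylight saving is in effect and Tartara Coast is at UTC−10:00.
04:45 Tartara Coast + 10h = 14:45 UTC.
At the standard offset (UTC−01:00), 14:45 UTC − 1h = 13:45 Vareph Sector standard time.
The standard-time date in Vareph Sector, April 25, 2020, lies within the daylight-saving period (11 April – 1 November), so Vareph Sector is on daylight time, UTC+00:00.
14:45 UTC + 0h = 14:45 Vareph Sector.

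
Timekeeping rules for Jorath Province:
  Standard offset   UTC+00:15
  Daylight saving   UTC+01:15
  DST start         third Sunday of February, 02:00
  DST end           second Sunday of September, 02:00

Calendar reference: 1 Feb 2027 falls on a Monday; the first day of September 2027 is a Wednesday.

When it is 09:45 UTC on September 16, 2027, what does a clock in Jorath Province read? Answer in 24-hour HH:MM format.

1 February 2027 is a Monday, so the first Sunday is February 7 and the third is February 21.
1 September 2027 is a Wednesday, so the first Sunday is September 5 and the second is September 12.
At the standard offset (UTC+00:15), 09:45 UTC + 0h15m = 10:00 Jorath Province standard time.
The standard-time date in Jorath Province, September 16, 2027, does not fall between 21 February and 12 September, so daylight saving is not in effect and Jorath Province is at UTC+00:15.
09:45 UTC + 0h15m = 10:00 local.

10:00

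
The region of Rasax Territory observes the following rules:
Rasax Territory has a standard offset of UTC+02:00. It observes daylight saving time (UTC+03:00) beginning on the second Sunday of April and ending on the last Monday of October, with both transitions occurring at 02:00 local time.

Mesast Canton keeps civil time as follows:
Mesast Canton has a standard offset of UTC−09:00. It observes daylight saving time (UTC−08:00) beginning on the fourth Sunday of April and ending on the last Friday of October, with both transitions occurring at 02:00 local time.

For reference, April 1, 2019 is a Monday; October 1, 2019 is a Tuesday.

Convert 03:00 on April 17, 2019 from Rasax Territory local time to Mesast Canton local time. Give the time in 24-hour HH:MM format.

1 April 2019 is a Monday, so the first Sunday is April 7 and the second is April 14.
1 October 2019 is a Tuesday, so Mondays fall on 7, 14, 21, 28; the last is October 28.
April 17, 2019 falls between 14 April and 28 October, so daylight saving is in effect and Rasax Territory is at UTC+03:00.
03:00 Rasax Territory − 3h = 00:00 UTC.
1 April 2019 is a Monday, so the first Sunday is April 7 and the fourth is April 28.
1 October 2019 is a Tuesday, so Fridays fall on 4, 11, 18, 25; the last is October 25.
At the standard offset (UTC−09:00), 00:00 UTC − 9h = 15:00 Mesast Canton standard time (rolling into the previous day, 16 April 2019).
The standard-time date in Mesast Canton, April 16, 2019, does not fall between 28 April and 25 October, so daylight saving is not in effect and Mesast Canton is at UTC−09:00.
00:00 UTC − 9h = 15:00 Mesast Canton (rolling into the previous day, 16 April 2019).

15:00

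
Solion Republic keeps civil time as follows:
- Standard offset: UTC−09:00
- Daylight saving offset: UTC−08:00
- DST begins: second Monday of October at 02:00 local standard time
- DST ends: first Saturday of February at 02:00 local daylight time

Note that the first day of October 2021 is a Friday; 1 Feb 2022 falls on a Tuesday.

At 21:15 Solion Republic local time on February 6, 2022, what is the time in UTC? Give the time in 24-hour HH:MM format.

06:15

1 October 2021 is a Friday, so the first Monday is October 4 and the second is October 11.
1 February 2022 is a Tuesday, so the first Saturday is February 5.
Daylight saving runs 11 October 2021 – 5 February 2022; February 6, 2022 is outside that window, so Solion Republic is on standard time at UTC−09:00.
21:15 local + 9h = 06:15 UTC (rolling into the next day, 7 February 2022).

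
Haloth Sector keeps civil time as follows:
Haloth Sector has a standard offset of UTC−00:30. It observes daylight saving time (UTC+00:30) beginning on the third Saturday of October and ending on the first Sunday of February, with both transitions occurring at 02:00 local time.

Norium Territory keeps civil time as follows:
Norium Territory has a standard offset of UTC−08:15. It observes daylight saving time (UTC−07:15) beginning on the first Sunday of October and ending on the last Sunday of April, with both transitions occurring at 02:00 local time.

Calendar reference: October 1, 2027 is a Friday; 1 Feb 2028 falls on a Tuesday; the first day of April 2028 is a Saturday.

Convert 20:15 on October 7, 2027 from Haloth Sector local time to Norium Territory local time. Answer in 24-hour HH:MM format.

1 October 2027 is a Friday, so the first Saturday is October 2 and the third is October 16.
1 February 2028 is a Tuesday, so the first Sunday is February 6.
Daylight saving runs 16 October 2027 – 6 February 2028; October 7, 2027 is outside that window, so Haloth Sector is on standard time at UTC−00:30.
20:15 Haloth Sector + 0h30m = 20:45 UTC.
1 October 2027 is a Friday, so the first Sunday is October 3.
1 April 2028 is a Saturday, so Sundays fall on 2, 9, 16, 23, 30; the last is April 30.
At the standard offset (UTC−08:15), 20:45 UTC − 8h15m = 12:30 Norium Territory standard time.
Daylight saving runs 3 October 2027 – 30 April 2028; the standard-time date in Norium Territory, October 7, 2027, is inside that window, so Norium Territory is at UTC−07:15.
20:45 UTC − 7h15m = 13:30 Norium Territory.

13:30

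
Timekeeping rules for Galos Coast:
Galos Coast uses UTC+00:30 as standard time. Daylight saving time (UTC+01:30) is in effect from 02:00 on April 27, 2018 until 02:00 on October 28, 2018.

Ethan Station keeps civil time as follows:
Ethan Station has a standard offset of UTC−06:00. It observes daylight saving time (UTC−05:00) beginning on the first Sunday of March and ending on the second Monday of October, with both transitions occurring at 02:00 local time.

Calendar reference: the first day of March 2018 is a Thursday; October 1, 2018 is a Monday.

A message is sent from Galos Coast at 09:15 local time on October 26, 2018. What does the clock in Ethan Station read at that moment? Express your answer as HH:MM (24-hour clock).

01:45

October 26, 2018 falls between 27 April and 28 October, so daylight saving is in effect and Galos Coast is at UTC+01:30.
09:15 Galos Coast − 1h30m = 07:45 UTC.
1 March 2018 is a Thursday, so the first Sunday is March 4.
1 October 2018 is a Monday, so the first Monday is October 1 and the second is October 8.
At the standard offset (UTC−06:00), 07:45 UTC − 6h = 01:45 Ethan Station standard time.
Daylight saving runs 4 March – 8 October; the standard-time date in Ethan Station, October 26, 2018, is outside that window, so Ethan Station is on standard time at UTC−06:00.
07:45 UTC − 6h = 01:45 Ethan Station.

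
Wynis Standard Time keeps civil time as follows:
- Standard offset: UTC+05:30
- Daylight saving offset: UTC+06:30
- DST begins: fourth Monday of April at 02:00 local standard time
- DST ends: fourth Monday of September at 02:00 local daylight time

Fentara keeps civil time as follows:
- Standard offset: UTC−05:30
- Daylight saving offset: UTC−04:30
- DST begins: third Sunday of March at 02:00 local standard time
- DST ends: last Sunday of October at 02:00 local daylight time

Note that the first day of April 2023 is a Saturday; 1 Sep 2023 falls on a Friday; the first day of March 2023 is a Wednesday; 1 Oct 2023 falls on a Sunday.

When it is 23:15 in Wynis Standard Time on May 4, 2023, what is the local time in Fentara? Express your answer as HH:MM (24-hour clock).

12:15

1 April 2023 is a Saturday, so the first Monday is April 3 and the fourth is April 24.
1 September 2023 is a Friday, so the first Monday is September 4 and the fourth is September 25.
May 4, 2023 falls between 24 April and 25 September, so daylight saving is in effect and Wynis Standard Time is at UTC+06:30.
23:15 Wynis Standard Time − 6h30m = 16:45 UTC.
1 March 2023 is a Wednesday, so the first Sunday is March 5 and the third is March 19.
1 October 2023 is a Sunday, so Sundays fall on 1, 8, 15, 22, 29; the last is October 29.
At the standard offset (UTC−05:30), 16:45 UTC − 5h30m = 11:15 Fentara standard time.
Daylight saving runs 19 March – 29 October; the standard-time date in Fentara, May 4, 2023, is inside that window, so Fentara is at UTC−04:30.
16:45 UTC − 4h30m = 12:15 Fentara.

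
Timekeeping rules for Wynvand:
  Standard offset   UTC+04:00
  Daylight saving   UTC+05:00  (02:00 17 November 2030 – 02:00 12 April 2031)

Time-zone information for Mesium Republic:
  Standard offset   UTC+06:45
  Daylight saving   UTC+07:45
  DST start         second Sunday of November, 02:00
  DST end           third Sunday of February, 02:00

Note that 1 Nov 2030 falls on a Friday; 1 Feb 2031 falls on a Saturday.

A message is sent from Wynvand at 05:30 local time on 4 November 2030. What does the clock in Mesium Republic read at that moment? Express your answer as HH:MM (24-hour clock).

Daylight saving runs 17 November 2030 – 12 April 2031; 4 November 2030 is outside that window, so Wynvand is on standard time at UTC+04:00.
05:30 Wynvand − 4h = 01:30 UTC.
1 November 2030 is a Friday, so the first Sunday is November 3 and the second is November 10.
1 February 2031 is a Saturday, so the first Sunday is February 2 and the third is February 16.
At the standard offset (UTC+06:45), 01:30 UTC + 6h45m = 08:15 Mesium Republic standard time.
The standard-time date in Mesium Republic, 4 November 2030, does not fall between 10 November 2030 and 16 February 2031, so daylight saving is not in effect and Mesium Republic is at UTC+06:45.
01:30 UTC + 6h45m = 08:15 Mesium Republic.

08:15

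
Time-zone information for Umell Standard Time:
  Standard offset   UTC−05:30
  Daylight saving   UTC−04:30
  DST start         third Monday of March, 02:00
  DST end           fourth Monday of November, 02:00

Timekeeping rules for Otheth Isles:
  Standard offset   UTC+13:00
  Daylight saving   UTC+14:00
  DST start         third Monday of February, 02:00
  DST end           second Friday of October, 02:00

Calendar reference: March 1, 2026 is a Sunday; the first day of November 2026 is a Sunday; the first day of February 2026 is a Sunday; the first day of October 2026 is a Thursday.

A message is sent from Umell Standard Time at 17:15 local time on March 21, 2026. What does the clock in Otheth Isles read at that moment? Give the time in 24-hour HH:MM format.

1 March 2026 is a Sunday, so the first Monday is March 2 and the third is March 16.
1 November 2026 is a Sunday, so the first Monday is November 2 and the fourth is November 23.
Daylight saving runs 16 March – 23 November; March 21, 2026 is inside that window, so Umell Standard Time is at UTC−04:30.
17:15 Umell Standard Time + 4h30m = 21:45 UTC.
1 February 2026 is a Sunday, so the first Monday is February 2 and the third is February 16.
1 October 2026 is a Thursday, so the first Friday is October 2 and the second is October 9.
At the standard offset (UTC+13:00), 21:45 UTC + 13h = 10:45 Otheth Isles standard time (rolling into the next day, 22 March 2026).
Daylight saving runs 16 February – 9 October; the standard-time date in Otheth Isles, March 22, 2026, is inside that window, so Otheth Isles is at UTC+14:00.
21:45 UTC + 14h = 11:45 Otheth Isles (rolling into the next day, 22 March 2026).

11:45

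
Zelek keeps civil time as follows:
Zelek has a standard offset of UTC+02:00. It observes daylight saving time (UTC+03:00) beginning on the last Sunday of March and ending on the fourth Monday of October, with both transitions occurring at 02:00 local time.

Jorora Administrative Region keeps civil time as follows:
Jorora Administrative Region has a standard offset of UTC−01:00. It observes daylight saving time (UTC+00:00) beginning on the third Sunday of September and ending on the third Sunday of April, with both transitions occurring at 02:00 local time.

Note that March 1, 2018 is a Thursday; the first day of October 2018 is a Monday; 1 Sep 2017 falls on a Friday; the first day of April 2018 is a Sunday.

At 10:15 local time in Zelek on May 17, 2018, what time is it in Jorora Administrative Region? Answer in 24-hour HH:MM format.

1 March 2018 is a Thursday, so Sundays fall on 4, 11, 18, 25; the last is March 25.
1 October 2018 is a Monday, so the first Monday is October 1 and the fourth is October 22.
May 17, 2018 lies within the daylight-saving period (25 March – 22 October), so Zelek is on daylight time, UTC+03:00.
10:15 Zelek − 3h = 07:15 UTC.
1 September 2017 is a Friday, so the first Sunday is September 3 and the third is September 17.
1 April 2018 is a Sunday, so the first Sunday is April 1 and the third is April 15.
At the standard offset (UTC−01:00), 07:15 UTC − 1h = 06:15 Jorora Administrative Region standard time.
The standard-time date in Jorora Administrative Region, May 17, 2018, is outside the daylight-saving period (17 September 2017 – 15 April 2018), so Jorora Administrative Region is on standard time, UTC−01:00.
07:15 UTC − 1h = 06:15 Jorora Administrative Region.

06:15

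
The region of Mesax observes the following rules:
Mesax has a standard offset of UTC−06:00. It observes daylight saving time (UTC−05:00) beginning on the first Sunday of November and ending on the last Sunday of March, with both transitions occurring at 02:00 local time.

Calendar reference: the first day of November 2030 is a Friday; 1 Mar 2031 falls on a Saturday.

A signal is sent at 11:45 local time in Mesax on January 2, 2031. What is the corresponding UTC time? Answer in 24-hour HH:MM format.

1 November 2030 is a Friday, so the first Sunday is November 3.
1 March 2031 is a Saturday, so Sundays fall on 2, 9, 16, 23, 30; the last is March 30.
Daylight saving runs 3 November 2030 – 30 March 2031; January 2, 2031 is inside that window, so Mesax is at UTC−05:00.
11:45 local + 5h = 16:45 UTC.

16:45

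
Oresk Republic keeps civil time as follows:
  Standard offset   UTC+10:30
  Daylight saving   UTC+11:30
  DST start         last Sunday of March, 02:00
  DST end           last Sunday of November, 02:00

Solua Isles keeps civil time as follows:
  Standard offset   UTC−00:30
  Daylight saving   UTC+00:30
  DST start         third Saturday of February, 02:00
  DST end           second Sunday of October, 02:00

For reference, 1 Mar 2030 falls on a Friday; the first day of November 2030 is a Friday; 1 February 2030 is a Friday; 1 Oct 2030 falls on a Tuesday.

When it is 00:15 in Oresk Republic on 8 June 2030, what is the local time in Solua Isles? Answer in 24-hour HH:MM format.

13:15

1 March 2030 is a Friday, so Sundays fall on 3, 10, 17, 24, 31; the last is March 31.
1 November 2030 is a Friday, so Sundays fall on 3, 10, 17, 24; the last is November 24.
8 June 2030 falls between 31 March and 24 November, so daylight saving is in effect and Oresk Republic is at UTC+11:30.
00:15 Oresk Republic − 11h30m = 12:45 UTC (rolling into the previous day, 7 June 2030).
1 February 2030 is a Friday, so the first Saturday is February 2 and the third is February 16.
1 October 2030 is a Tuesday, so the first Sunday is October 6 and the second is October 13.
At the standard offset (UTC−00:30), 12:45 UTC − 0h30m = 12:15 Solua Isles standard time.
The standard-time date in Solua Isles, 7 June 2030, falls between 16 February and 13 October, so daylight saving is in effect and Solua Isles is at UTC+00:30.
12:45 UTC + 0h30m = 13:15 Solua Isles.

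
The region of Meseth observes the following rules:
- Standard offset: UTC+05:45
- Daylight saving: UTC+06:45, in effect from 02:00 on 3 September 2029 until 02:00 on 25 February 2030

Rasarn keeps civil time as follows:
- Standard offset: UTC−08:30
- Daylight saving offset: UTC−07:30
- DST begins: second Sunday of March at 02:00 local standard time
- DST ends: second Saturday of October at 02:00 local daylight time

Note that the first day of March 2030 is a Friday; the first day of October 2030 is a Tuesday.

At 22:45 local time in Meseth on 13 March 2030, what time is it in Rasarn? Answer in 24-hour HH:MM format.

Daylight saving runs 3 September 2029 – 25 February 2030; 13 March 2030 is outside that window, so Meseth is on standard time at UTC+05:45.
22:45 Meseth − 5h45m = 17:00 UTC.
1 March 2030 is a Friday, so the first Sunday is March 3 and the second is March 10.
1 October 2030 is a Tuesday, so the first Saturday is October 5 and the second is October 12.
At the standard offset (UTC−08:30), 17:00 UTC − 8h30m = 08:30 Rasarn standard time.
The standard-time date in Rasarn, 13 March 2030, lies within the daylight-saving period (10 March – 12 October), so Rasarn is on daylight time, UTC−07:30.
17:00 UTC − 7h30m = 09:30 Rasarn.

09:30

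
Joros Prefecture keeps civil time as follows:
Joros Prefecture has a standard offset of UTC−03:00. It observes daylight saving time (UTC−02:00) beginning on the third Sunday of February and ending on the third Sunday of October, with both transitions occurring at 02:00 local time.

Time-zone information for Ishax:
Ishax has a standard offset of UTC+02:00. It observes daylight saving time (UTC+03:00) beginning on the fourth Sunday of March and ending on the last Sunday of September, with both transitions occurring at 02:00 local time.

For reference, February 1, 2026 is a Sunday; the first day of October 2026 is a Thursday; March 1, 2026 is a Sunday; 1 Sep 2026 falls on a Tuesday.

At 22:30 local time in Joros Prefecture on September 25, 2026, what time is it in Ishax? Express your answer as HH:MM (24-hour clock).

1 February 2026 is a Sunday, so the first Sunday is February 1 and the third is February 15.
1 October 2026 is a Thursday, so the first Sunday is October 4 and the third is October 18.
September 25, 2026 lies within the daylight-saving period (15 February – 18 October), so Joros Prefecture is on daylight time, UTC−02:00.
22:30 Joros Prefecture + 2h = 00:30 UTC (rolling into the next day, 26 September 2026).
1 March 2026 is a Sunday, so the first Sunday is March 1 and the fourth is March 22.
1 September 2026 is a Tuesday, so Sundays fall on 6, 13, 20, 27; the last is September 27.
At the standard offset (UTC+02:00), 00:30 UTC + 2h = 02:30 Ishax standard time.
Daylight saving runs 22 March – 27 September; the standard-time date in Ishax, September 26, 2026, is inside that window, so Ishax is at UTC+03:00.
00:30 UTC + 3h = 03:30 Ishax.

03:30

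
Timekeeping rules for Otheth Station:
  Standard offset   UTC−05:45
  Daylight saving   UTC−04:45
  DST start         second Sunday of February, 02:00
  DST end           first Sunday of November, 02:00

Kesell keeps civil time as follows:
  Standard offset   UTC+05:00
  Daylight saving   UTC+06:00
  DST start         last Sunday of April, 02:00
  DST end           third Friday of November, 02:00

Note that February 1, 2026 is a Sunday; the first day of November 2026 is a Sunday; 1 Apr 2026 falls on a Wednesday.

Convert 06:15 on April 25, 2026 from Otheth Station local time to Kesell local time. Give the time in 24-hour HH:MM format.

1 February 2026 is a Sunday, so the first Sunday is February 1 and the second is February 8.
1 November 2026 is a Sunday, so the first Sunday is November 1.
April 25, 2026 lies within the daylight-saving period (8 February – 1 November), so Otheth Station is on daylight time, UTC−04:45.
06:15 Otheth Station + 4h45m = 11:00 UTC.
1 April 2026 is a Wednesday, so Sundays fall on 5, 12, 19, 26; the last is April 26.
1 November 2026 is a Sunday, so the first Friday is November 6 and the third is November 20.
At the standard offset (UTC+05:00), 11:00 UTC + 5h = 16:00 Kesell standard time.
Daylight saving runs 26 April – 20 November; the standard-time date in Kesell, April 25, 2026, is outside that window, so Kesell is on standard time at UTC+05:00.
11:00 UTC + 5h = 16:00 Kesell.

16:00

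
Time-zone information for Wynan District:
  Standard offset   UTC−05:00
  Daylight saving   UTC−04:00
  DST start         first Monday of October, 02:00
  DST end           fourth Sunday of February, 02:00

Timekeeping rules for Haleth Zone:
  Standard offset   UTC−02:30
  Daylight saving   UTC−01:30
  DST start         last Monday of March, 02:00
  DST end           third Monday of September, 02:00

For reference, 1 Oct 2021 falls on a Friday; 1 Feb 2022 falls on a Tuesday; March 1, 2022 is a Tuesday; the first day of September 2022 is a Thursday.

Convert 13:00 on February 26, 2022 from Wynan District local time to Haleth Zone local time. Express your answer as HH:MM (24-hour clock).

14:30

1 October 2021 is a Friday, so the first Monday is October 4.
1 February 2022 is a Tuesday, so the first Sunday is February 6 and the fourth is February 27.
February 26, 2022 lies within the daylight-saving period (4 October 2021 – 27 February 2022), so Wynan District is on daylight time, UTC−04:00.
13:00 Wynan District + 4h = 17:00 UTC.
1 March 2022 is a Tuesday, so Mondays fall on 7, 14, 21, 28; the last is March 28.
1 September 2022 is a Thursday, so the first Monday is September 5 and the third is September 19.
At the standard offset (UTC−02:30), 17:00 UTC − 2h30m = 14:30 Haleth Zone standard time.
The standard-time date in Haleth Zone, February 26, 2022, is outside the daylight-saving period (28 March – 19 September), so Haleth Zone is on standard time, UTC−02:30.
17:00 UTC − 2h30m = 14:30 Haleth Zone.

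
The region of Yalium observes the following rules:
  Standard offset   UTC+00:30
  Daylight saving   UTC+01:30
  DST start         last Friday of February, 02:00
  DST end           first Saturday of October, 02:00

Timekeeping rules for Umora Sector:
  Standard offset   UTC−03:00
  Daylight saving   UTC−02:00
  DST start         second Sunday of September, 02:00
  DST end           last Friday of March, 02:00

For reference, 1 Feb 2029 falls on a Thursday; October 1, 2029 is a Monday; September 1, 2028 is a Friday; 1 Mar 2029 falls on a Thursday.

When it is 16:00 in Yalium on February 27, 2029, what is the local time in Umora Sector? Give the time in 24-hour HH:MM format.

1 February 2029 is a Thursday, so Fridays fall on 2, 9, 16, 23; the last is February 23.
1 October 2029 is a Monday, so the first Saturday is October 6.
February 27, 2029 lies within the daylight-saving period (23 February – 6 October), so Yalium is on daylight time, UTC+01:30.
16:00 Yalium − 1h30m = 14:30 UTC.
1 September 2028 is a Friday, so the first Sunday is September 3 and the second is September 10.
1 March 2029 is a Thursday, so Fridays fall on 2, 9, 16, 23, 30; the last is March 30.
At the standard offset (UTC−03:00), 14:30 UTC − 3h = 11:30 Umora Sector standard time.
The standard-time date in Umora Sector, February 27, 2029, lies within the daylight-saving period (10 September 2028 – 30 March 2029), so Umora Sector is on daylight time, UTC−02:00.
14:30 UTC − 2h = 12:30 Umora Sector.

12:30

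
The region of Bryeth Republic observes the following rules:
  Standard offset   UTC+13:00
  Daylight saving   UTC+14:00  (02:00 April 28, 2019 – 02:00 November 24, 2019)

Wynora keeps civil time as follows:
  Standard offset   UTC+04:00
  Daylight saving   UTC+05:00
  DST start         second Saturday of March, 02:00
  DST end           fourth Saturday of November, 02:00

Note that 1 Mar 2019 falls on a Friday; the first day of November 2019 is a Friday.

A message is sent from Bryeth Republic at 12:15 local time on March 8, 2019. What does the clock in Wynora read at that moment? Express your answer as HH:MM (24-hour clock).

Daylight saving runs 28 April – 24 November; March 8, 2019 is outside that window, so Bryeth Republic is on standard time at UTC+13:00.
12:15 Bryeth Republic − 13h = 23:15 UTC (rolling into the previous day, 7 March 2019).
1 March 2019 is a Friday, so the first Saturday is March 2 and the second is March 9.
1 November 2019 is a Friday, so the first Saturday is November 2 and the fourth is November 23.
At the standard offset (UTC+04:00), 23:15 UTC + 4h = 03:15 Wynora standard time (rolling into the next day, 8 March 2019).
The standard-time date in Wynora, March 8, 2019, is outside the daylight-saving period (9 March – 23 November), so Wynora is on standard time, UTC+04:00.
23:15 UTC + 4h = 03:15 Wynora (rolling into the next day, 8 March 2019).

03:15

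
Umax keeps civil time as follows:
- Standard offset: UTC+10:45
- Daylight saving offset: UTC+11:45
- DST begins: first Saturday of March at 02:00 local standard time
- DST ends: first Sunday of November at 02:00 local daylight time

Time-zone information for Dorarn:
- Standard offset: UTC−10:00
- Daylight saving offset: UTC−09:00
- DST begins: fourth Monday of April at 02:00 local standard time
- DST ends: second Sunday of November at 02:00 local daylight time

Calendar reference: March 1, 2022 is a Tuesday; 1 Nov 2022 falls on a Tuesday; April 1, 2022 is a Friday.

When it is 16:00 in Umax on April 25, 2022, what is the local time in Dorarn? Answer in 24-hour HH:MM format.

18:15

1 March 2022 is a Tuesday, so the first Saturday is March 5.
1 November 2022 is a Tuesday, so the first Sunday is November 6.
April 25, 2022 falls between 5 March and 6 November, so daylight saving is in effect and Umax is at UTC+11:45.
16:00 Umax − 11h45m = 04:15 UTC.
1 April 2022 is a Friday, so the first Monday is April 4 and the fourth is April 25.
1 November 2022 is a Tuesday, so the first Sunday is November 6 and the second is November 13.
At the standard offset (UTC−10:00), 04:15 UTC − 10h = 18:15 Dorarn standard time (rolling into the previous day, 24 April 2022).
The standard-time date in Dorarn, April 24, 2022, does not fall between 25 April and 13 November, so daylight saving is not in effect and Dorarn is at UTC−10:00.
04:15 UTC − 10h = 18:15 Dorarn (rolling into the previous day, 24 April 2022).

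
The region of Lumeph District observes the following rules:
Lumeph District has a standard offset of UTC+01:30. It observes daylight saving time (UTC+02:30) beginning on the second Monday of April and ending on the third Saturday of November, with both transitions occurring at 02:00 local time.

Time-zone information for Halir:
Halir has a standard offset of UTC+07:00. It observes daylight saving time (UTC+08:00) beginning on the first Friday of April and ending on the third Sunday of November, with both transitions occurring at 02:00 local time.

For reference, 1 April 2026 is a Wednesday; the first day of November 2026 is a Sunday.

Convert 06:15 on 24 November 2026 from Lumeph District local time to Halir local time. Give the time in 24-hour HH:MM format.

11:45

1 April 2026 is a Wednesday, so the first Monday is April 6 and the second is April 13.
1 November 2026 is a Sunday, so the first Saturday is November 7 and the third is November 21.
24 November 2026 does not fall between 13 April and 21 November, so daylight saving is not in effect and Lumeph District is at UTC+01:30.
06:15 Lumeph District − 1h30m = 04:45 UTC.
1 April 2026 is a Wednesday, so the first Friday is April 3.
1 November 2026 is a Sunday, so the first Sunday is November 1 and the third is November 15.
At the standard offset (UTC+07:00), 04:45 UTC + 7h = 11:45 Halir standard time.
The standard-time date in Halir, 24 November 2026, is outside the daylight-saving period (3 April – 15 November), so Halir is on standard time, UTC+07:00.
04:45 UTC + 7h = 11:45 Halir.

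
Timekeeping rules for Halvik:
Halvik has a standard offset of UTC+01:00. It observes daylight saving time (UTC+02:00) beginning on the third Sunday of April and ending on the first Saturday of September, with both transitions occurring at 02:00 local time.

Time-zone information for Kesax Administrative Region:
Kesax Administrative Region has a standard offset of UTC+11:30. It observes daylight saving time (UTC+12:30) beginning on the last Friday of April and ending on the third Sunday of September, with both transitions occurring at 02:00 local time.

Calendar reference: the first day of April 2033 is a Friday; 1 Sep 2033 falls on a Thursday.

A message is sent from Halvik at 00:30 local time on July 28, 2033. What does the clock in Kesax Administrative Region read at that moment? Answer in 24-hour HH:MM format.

11:00

1 April 2033 is a Friday, so the first Sunday is April 3 and the third is April 17.
1 September 2033 is a Thursday, so the first Saturday is September 3.
Daylight saving runs 17 April – 3 September; July 28, 2033 is inside that window, so Halvik is at UTC+02:00.
00:30 Halvik − 2h = 22:30 UTC (rolling into the previous day, 27 July 2033).
1 April 2033 is a Friday, so Fridays fall on 1, 8, 15, 22, 29; the last is April 29.
1 September 2033 is a Thursday, so the first Sunday is September 4 and the third is September 18.
At the standard offset (UTC+11:30), 22:30 UTC + 11h30m = 10:00 Kesax Administrative Region standard time (rolling into the next day, 28 July 2033).
The standard-time date in Kesax Administrative Region, July 28, 2033, lies within the daylight-saving period (29 April – 18 September), so Kesax Administrative Region is on daylight time, UTC+12:30.
22:30 UTC + 12h30m = 11:00 Kesax Administrative Region (rolling into the next day, 28 July 2033).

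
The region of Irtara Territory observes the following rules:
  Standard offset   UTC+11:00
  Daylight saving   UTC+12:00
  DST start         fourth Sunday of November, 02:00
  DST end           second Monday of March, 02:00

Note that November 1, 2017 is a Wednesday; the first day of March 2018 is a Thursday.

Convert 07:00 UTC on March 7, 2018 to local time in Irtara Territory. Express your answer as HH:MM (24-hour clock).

19:00

1 November 2017 is a Wednesday, so the first Sunday is November 5 and the fourth is November 26.
1 March 2018 is a Thursday, so the first Monday is March 5 and the second is March 12.
At the standard offset (UTC+11:00), 07:00 UTC + 11h = 18:00 Irtara Territory standard time.
The standard-time date in Irtara Territory, March 7, 2018, falls between 26 November 2017 and 12 March 2018, so daylight saving is in effect and Irtara Territory is at UTC+12:00.
07:00 UTC + 12h = 19:00 local.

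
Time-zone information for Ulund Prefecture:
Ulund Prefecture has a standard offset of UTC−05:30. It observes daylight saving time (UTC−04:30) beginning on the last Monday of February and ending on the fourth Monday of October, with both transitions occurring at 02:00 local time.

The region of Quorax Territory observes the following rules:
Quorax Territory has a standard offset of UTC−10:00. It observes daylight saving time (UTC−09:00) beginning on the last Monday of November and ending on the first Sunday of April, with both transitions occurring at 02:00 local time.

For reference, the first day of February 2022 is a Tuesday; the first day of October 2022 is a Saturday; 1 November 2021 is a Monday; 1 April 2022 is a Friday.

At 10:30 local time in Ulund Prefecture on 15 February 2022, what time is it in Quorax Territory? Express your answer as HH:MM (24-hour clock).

07:00

1 February 2022 is a Tuesday, so Mondays fall on 7, 14, 21, 28; the last is February 28.
1 October 2022 is a Saturday, so the first Monday is October 3 and the fourth is October 24.
15 February 2022 does not fall between 28 February and 24 October, so daylight saving is not in effect and Ulund Prefecture is at UTC−05:30.
10:30 Ulund Prefecture + 5h30m = 16:00 UTC.
1 November 2021 is a Monday, so Mondays fall on 1, 8, 15, 22, 29; the last is November 29.
1 April 2022 is a Friday, so the first Sunday is April 3.
At the standard offset (UTC−10:00), 16:00 UTC − 10h = 06:00 Quorax Territory standard time.
Daylight saving runs 29 November 2021 – 3 April 2022; the standard-time date in Quorax Territory, 15 February 2022, is inside that window, so Quorax Territory is at UTC−09:00.
16:00 UTC − 9h = 07:00 Quorax Territory.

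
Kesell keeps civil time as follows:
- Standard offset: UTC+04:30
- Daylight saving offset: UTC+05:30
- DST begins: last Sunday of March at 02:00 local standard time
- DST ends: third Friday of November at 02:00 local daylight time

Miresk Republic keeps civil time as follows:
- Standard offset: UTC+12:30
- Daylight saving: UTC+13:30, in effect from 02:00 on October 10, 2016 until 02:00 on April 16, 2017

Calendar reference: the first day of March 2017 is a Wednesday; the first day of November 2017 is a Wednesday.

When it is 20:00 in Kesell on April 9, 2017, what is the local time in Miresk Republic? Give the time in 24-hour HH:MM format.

04:00

1 March 2017 is a Wednesday, so Sundays fall on 5, 12, 19, 26; the last is March 26.
1 November 2017 is a Wednesday, so the first Friday is November 3 and the third is November 17.
Daylight saving runs 26 March – 17 November; April 9, 2017 is inside that window, so Kesell is at UTC+05:30.
20:00 Kesell − 5h30m = 14:30 UTC.
At the standard offset (UTC+12:30), 14:30 UTC + 12h30m = 03:00 Miresk Republic standard time (rolling into the next day, 10 April 2017).
Daylight saving runs 10 October 2016 – 16 April 2017; the standard-time date in Miresk Republic, April 10, 2017, is inside that window, so Miresk Republic is at UTC+13:30.
14:30 UTC + 13h30m = 04:00 Miresk Republic (rolling into the next day, 10 April 2017).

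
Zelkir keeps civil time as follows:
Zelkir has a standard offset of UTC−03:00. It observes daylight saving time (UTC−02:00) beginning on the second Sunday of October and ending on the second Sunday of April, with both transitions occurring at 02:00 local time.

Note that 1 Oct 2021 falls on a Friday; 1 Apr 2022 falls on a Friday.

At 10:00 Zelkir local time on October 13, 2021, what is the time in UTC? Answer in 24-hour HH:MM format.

1 October 2021 is a Friday, so the first Sunday is October 3 and the second is October 10.
1 April 2022 is a Friday, so the first Sunday is April 3 and the second is April 10.
Daylight saving runs 10 October 2021 – 10 April 2022; October 13, 2021 is inside that window, so Zelkir is at UTC−02:00.
10:00 local + 2h = 12:00 UTC.

12:00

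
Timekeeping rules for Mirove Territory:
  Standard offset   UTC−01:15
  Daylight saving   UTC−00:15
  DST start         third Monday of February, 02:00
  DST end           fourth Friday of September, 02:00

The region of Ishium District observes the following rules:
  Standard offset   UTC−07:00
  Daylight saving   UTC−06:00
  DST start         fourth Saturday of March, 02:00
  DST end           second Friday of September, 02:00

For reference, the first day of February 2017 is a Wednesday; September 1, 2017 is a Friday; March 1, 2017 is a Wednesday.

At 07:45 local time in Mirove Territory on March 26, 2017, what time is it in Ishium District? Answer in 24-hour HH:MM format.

1 February 2017 is a Wednesday, so the first Monday is February 6 and the third is February 20.
1 September 2017 is a Friday, so the first Friday is September 1 and the fourth is September 22.
Daylight saving runs 20 February – 22 September; March 26, 2017 is inside that window, so Mirove Territory is at UTC−00:15.
07:45 Mirove Territory + 0h15m = 08:00 UTC.
1 March 2017 is a Wednesday, so the first Saturday is March 4 and the fourth is March 25.
1 September 2017 is a Friday, so the first Friday is September 1 and the second is September 8.
At the standard offset (UTC−07:00), 08:00 UTC − 7h = 01:00 Ishium District standard time.
The standard-time date in Ishium District, March 26, 2017, falls between 25 March and 8 September, so daylight saving is in effect and Ishium District is at UTC−06:00.
08:00 UTC − 6h = 02:00 Ishium District.

02:00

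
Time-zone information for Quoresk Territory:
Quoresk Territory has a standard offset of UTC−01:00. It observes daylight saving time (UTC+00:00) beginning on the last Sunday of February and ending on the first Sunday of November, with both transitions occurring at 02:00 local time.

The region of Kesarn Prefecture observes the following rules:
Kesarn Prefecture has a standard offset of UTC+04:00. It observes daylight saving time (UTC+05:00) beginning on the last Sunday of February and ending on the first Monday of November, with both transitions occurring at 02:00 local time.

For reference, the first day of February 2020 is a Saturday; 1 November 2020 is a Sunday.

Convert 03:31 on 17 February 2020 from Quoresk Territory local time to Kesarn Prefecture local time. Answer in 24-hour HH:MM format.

1 February 2020 is a Saturday, so Sundays fall on 2, 9, 16, 23; the last is February 23.
1 November 2020 is a Sunday, so the first Sunday is November 1.
Daylight saving runs 23 February – 1 November; 17 February 2020 is outside that window, so Quoresk Territory is on standard time at UTC−01:00.
03:31 Quoresk Territory + 1h = 04:31 UTC.
1 February 2020 is a Saturday, so Sundays fall on 2, 9, 16, 23; the last is February 23.
1 November 2020 is a Sunday, so the first Monday is November 2.
At the standard offset (UTC+04:00), 04:31 UTC + 4h = 08:31 Kesarn Prefecture standard time.
The standard-time date in Kesarn Prefecture, 17 February 2020, does not fall between 23 February and 2 November, so daylight saving is not in effect and Kesarn Prefecture is at UTC+04:00.
04:31 UTC + 4h = 08:31 Kesarn Prefecture.

08:31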